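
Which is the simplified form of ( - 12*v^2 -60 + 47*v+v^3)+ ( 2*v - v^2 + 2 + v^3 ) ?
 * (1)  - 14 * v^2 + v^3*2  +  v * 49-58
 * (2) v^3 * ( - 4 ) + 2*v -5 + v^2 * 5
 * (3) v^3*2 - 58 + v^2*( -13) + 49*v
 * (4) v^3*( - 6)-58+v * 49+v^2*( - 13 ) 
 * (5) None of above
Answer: 3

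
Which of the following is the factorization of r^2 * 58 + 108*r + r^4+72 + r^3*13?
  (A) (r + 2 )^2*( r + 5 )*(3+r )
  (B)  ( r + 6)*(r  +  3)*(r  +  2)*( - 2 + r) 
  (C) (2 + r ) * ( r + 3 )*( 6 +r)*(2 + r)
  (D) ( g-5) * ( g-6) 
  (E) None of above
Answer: C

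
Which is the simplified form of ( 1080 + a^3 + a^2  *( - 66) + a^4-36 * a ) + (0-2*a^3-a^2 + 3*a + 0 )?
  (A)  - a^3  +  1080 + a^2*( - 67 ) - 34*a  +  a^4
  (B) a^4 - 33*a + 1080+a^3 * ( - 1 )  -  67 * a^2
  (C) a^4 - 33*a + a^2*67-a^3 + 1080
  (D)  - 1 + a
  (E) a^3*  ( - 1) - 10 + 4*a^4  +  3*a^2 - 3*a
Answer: B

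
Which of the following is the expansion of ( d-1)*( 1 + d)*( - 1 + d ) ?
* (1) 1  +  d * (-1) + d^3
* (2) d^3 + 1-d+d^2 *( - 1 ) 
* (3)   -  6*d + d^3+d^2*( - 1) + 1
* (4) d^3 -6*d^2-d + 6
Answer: 2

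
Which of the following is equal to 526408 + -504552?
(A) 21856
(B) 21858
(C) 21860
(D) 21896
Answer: A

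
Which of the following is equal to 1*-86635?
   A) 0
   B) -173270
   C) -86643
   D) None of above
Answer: D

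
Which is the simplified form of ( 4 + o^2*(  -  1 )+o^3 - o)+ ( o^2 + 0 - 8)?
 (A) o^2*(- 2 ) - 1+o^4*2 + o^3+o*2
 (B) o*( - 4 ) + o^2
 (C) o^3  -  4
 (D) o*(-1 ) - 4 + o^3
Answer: D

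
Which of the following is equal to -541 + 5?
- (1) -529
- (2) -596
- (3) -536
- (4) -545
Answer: 3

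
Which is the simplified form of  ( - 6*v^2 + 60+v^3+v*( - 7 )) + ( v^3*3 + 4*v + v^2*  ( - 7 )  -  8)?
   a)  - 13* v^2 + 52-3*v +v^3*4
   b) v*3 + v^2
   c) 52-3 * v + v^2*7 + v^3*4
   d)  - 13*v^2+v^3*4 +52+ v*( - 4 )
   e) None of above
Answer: a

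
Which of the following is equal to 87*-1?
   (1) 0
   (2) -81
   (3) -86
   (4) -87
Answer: 4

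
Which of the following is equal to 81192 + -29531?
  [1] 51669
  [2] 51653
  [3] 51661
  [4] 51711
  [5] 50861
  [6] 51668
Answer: 3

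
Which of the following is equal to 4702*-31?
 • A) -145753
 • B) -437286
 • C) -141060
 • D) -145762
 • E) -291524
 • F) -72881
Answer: D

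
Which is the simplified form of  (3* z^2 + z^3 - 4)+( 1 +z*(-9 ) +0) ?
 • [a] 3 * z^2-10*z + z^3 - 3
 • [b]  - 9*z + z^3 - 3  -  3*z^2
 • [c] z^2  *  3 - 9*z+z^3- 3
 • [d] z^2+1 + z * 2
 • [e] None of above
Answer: c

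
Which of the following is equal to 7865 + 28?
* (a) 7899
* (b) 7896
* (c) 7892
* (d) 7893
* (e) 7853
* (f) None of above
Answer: d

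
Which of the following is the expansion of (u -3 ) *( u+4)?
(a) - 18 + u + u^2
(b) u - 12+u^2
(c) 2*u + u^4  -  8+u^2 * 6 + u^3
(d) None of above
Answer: b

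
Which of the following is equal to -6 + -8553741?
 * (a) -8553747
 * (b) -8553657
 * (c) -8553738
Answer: a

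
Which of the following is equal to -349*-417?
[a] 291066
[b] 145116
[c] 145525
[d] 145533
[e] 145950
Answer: d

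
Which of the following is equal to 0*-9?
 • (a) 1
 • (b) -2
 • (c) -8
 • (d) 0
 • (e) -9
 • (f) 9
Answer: d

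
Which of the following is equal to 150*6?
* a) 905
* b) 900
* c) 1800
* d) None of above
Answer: b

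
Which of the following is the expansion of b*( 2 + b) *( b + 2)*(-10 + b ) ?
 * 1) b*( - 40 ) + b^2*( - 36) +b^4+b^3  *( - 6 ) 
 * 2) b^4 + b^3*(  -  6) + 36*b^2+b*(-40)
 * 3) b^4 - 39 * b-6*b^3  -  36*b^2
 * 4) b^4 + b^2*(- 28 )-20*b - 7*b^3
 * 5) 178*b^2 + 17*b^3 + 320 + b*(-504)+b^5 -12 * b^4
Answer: 1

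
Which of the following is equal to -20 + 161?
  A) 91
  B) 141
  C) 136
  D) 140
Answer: B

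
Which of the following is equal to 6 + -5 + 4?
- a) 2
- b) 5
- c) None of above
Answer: b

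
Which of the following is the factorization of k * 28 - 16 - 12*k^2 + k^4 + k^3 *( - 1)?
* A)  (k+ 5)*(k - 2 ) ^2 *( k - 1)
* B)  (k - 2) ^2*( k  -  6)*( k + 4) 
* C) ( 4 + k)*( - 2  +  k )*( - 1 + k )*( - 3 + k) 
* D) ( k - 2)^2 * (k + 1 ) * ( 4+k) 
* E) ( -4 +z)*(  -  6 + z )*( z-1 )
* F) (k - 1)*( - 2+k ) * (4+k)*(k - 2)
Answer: F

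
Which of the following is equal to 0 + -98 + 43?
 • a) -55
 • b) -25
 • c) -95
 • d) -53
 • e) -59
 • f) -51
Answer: a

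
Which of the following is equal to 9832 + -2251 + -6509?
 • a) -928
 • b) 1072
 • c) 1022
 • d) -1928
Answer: b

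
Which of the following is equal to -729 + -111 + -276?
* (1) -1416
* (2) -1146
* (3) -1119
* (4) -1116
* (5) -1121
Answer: 4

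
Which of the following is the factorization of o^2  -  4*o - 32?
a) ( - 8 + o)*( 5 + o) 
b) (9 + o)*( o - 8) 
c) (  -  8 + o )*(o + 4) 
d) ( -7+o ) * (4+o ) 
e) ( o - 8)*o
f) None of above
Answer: c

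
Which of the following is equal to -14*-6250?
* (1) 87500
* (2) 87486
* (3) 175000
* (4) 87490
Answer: 1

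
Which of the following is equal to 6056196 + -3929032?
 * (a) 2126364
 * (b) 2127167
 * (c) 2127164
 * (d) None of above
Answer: c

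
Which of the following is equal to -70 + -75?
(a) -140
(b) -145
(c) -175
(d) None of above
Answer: b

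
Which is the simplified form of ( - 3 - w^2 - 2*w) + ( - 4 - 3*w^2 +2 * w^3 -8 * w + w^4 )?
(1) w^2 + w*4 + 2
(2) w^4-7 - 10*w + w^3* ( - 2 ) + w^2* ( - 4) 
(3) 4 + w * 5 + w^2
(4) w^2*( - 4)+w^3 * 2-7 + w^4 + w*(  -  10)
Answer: 4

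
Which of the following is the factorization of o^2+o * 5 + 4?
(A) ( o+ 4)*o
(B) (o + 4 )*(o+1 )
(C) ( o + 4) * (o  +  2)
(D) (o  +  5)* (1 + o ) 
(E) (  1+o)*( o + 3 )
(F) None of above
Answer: B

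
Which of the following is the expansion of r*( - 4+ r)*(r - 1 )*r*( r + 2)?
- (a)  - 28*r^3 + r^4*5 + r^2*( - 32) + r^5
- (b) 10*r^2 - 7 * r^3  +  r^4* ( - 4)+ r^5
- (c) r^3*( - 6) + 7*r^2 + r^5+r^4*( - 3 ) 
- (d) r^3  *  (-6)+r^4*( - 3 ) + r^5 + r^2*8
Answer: d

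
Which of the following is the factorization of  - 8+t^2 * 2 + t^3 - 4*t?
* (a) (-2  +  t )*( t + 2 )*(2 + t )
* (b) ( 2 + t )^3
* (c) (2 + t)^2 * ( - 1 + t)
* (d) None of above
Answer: a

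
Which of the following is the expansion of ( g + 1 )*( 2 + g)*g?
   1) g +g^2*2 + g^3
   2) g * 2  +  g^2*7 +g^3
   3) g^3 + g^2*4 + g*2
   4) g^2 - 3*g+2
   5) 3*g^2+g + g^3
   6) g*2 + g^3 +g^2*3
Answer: 6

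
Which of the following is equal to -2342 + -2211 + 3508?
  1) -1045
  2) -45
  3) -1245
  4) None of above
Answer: 1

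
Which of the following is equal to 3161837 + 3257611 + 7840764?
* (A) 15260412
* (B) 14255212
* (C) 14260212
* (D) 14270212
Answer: C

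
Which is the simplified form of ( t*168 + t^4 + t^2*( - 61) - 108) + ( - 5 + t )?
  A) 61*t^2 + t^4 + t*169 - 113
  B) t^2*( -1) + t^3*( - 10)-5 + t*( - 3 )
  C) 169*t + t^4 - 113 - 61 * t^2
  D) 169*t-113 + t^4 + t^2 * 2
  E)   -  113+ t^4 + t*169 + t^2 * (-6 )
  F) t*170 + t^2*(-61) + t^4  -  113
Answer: C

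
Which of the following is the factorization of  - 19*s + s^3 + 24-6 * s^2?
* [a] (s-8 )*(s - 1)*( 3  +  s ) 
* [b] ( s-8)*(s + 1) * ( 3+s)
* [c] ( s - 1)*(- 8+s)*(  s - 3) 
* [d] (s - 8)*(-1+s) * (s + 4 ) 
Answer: a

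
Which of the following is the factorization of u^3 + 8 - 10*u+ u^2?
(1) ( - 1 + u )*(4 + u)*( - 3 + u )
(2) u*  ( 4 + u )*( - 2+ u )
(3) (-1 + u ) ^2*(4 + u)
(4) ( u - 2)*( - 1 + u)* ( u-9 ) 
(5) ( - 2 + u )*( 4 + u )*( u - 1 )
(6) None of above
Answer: 5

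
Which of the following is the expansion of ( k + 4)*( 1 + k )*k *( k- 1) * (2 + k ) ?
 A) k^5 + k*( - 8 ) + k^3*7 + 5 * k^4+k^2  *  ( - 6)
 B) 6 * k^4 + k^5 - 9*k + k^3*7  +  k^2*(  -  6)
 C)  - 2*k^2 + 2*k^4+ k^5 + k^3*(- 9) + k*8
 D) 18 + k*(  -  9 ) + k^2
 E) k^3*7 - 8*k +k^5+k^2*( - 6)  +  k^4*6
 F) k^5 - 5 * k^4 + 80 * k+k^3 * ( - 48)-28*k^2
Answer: E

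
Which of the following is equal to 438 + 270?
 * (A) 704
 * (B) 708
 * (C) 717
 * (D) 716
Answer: B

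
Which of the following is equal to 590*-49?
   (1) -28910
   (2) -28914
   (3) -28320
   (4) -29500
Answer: 1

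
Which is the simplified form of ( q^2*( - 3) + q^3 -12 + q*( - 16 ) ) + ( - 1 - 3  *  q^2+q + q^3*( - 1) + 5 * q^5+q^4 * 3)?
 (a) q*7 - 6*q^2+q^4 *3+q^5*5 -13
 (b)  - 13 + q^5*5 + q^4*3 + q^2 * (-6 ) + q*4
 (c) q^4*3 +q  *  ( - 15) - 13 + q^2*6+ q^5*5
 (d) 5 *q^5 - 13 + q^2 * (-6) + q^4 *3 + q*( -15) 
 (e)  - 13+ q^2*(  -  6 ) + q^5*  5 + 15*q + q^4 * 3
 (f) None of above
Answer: d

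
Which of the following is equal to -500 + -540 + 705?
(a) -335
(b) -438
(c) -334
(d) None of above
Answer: a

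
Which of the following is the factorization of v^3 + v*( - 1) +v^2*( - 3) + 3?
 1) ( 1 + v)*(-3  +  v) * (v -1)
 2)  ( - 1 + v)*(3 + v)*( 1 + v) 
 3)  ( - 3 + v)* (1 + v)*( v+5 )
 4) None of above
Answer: 1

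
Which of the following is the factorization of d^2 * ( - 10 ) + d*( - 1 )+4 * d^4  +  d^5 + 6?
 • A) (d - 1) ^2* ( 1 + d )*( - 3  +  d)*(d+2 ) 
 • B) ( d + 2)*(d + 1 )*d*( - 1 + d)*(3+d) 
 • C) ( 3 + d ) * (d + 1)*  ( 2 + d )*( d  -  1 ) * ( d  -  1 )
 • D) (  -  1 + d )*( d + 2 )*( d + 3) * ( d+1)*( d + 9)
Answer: C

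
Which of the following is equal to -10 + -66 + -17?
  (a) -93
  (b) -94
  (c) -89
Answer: a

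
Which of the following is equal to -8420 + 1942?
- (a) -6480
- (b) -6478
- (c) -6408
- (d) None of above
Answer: b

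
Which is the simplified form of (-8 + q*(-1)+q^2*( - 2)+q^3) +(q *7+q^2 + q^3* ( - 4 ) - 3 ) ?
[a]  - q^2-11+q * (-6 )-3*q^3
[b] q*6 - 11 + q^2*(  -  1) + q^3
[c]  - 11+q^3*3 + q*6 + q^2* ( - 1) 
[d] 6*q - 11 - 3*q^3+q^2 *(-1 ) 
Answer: d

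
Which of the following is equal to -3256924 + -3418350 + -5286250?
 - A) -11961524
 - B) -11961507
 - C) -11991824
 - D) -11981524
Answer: A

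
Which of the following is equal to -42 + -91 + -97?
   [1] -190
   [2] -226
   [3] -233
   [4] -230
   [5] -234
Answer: 4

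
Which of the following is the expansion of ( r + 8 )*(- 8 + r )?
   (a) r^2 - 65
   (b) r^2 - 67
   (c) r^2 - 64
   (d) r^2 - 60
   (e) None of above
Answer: c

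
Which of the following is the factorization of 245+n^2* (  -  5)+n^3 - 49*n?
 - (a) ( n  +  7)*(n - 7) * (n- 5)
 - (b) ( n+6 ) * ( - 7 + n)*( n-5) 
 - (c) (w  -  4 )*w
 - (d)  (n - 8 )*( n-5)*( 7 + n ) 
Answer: a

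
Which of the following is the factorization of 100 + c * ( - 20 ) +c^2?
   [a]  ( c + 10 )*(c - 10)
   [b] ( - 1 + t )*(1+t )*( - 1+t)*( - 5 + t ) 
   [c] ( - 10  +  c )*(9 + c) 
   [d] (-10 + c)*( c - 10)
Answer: d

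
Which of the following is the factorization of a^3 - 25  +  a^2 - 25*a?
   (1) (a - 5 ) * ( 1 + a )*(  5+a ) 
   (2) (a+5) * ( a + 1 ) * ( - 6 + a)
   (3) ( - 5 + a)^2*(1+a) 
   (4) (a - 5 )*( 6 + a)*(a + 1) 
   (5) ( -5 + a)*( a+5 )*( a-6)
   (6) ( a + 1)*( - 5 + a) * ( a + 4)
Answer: 1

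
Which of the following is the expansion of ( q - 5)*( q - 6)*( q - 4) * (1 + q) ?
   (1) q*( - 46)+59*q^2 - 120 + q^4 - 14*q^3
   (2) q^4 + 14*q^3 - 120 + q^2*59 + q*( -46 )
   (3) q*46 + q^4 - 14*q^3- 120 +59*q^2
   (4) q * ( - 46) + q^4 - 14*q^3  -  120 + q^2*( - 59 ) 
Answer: 1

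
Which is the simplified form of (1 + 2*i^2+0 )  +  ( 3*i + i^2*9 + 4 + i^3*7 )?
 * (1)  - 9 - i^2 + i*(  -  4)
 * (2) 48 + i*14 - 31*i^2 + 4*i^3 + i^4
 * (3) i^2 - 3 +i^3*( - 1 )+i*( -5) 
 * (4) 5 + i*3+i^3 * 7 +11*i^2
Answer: 4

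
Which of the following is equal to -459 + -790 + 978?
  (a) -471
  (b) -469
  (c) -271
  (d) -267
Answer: c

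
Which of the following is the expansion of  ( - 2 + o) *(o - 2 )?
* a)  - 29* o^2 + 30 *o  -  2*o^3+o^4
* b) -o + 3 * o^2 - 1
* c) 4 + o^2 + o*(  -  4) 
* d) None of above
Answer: c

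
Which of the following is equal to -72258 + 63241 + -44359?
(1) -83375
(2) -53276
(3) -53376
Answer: 3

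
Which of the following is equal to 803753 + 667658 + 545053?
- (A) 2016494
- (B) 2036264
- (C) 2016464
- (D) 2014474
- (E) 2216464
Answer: C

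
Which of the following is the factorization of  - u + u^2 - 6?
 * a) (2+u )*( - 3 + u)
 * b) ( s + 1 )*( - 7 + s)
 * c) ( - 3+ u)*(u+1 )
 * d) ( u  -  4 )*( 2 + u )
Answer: a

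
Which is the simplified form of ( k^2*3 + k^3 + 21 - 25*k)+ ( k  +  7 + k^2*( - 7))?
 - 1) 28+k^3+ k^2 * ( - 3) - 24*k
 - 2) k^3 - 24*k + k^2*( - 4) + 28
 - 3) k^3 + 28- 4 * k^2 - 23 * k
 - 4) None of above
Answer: 2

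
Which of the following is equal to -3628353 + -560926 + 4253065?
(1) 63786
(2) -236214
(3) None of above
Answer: 1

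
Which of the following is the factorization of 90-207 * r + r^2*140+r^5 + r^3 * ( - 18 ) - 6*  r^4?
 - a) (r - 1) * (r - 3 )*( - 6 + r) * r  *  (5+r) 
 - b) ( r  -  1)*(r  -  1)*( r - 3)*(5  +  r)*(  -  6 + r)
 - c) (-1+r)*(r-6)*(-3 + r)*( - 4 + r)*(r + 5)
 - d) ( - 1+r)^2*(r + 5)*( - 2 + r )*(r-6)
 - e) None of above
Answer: b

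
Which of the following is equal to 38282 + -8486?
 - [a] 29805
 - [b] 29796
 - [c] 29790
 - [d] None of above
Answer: b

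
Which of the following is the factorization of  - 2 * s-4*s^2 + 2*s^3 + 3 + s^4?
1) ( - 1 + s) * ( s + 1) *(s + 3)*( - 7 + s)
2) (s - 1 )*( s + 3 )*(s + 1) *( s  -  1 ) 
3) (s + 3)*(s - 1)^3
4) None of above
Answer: 2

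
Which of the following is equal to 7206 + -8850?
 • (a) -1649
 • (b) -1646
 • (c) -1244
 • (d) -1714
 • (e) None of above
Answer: e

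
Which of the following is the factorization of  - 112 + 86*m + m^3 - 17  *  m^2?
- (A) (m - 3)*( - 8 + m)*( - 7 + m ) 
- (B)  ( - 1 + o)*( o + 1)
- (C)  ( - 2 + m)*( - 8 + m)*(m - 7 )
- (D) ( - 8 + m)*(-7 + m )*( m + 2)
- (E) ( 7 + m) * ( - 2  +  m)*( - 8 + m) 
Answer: C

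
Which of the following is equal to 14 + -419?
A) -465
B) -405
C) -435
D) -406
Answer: B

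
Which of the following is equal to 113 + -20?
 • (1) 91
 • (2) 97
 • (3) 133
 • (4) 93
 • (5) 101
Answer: 4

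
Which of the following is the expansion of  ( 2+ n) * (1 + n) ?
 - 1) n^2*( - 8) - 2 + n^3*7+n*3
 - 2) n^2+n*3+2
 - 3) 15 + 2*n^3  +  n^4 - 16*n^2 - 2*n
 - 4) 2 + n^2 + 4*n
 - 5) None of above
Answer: 2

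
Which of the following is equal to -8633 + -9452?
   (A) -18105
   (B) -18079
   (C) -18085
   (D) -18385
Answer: C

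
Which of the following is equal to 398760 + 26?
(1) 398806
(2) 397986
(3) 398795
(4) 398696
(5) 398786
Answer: 5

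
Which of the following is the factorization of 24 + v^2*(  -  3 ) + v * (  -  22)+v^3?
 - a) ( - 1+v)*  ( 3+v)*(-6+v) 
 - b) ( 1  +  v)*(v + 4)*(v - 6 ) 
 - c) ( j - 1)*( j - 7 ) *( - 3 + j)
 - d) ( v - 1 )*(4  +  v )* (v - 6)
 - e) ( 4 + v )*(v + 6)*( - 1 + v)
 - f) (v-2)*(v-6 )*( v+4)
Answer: d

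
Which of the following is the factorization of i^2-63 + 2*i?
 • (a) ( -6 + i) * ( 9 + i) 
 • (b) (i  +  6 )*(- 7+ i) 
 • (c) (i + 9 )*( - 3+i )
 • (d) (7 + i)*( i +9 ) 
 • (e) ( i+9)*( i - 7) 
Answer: e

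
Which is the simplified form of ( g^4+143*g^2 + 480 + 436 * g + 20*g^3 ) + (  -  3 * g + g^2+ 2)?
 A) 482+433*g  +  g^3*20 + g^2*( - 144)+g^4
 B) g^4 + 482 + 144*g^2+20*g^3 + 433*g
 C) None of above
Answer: B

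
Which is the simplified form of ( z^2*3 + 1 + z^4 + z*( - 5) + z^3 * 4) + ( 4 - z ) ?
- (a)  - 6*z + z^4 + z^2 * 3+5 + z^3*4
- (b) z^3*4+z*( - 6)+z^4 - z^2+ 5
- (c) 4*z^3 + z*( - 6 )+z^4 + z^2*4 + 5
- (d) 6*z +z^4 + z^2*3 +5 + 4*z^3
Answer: a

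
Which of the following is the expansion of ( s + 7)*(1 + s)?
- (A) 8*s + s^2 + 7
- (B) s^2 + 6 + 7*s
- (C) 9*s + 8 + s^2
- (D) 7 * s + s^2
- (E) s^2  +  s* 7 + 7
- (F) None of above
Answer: A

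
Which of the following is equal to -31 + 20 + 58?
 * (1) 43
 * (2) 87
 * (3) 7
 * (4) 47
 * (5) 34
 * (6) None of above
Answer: 4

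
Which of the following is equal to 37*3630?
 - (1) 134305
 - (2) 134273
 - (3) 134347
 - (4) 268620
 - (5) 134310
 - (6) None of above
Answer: 5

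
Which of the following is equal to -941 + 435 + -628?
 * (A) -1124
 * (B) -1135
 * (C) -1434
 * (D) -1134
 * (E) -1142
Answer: D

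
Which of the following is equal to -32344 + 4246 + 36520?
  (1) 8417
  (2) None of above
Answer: 2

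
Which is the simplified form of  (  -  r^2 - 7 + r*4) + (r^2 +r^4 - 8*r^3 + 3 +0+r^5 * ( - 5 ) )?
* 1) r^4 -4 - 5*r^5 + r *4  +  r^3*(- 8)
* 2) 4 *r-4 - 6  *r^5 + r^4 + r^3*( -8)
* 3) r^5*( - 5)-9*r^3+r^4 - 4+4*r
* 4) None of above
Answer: 1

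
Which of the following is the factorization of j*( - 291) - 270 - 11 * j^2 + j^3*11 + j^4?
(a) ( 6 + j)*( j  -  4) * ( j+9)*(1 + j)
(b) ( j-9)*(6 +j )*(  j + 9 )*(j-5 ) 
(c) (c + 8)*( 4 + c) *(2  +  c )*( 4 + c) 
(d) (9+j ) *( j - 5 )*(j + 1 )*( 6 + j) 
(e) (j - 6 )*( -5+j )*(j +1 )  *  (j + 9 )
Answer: d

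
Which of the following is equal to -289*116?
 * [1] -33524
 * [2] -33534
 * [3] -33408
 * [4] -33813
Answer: 1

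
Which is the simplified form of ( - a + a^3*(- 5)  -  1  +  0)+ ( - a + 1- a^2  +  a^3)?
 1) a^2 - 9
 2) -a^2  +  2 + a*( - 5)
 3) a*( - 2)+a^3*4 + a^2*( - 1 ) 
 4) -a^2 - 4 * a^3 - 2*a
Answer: 4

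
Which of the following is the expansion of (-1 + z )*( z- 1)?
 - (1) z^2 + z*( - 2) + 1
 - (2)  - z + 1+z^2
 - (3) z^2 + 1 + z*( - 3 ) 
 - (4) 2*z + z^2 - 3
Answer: 1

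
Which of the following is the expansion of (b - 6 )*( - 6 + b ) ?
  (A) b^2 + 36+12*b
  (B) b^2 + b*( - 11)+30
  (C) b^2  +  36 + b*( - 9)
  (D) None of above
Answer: D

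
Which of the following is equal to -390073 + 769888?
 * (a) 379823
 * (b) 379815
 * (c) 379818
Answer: b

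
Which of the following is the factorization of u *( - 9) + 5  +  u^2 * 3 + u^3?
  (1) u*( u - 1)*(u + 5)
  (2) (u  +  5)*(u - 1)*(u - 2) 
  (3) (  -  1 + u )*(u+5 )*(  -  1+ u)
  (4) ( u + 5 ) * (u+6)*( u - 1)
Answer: 3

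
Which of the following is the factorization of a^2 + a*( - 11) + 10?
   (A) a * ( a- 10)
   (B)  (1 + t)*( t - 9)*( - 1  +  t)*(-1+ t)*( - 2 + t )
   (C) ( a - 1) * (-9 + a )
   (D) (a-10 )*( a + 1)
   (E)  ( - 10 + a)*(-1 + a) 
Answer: E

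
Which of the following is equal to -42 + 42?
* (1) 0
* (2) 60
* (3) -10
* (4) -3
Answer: 1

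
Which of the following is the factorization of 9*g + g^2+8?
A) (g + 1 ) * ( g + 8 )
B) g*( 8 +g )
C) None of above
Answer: A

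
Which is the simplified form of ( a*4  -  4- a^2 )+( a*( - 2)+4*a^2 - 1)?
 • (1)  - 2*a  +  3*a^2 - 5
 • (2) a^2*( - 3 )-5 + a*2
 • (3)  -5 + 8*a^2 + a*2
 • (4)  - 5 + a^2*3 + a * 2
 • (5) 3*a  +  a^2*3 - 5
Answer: 4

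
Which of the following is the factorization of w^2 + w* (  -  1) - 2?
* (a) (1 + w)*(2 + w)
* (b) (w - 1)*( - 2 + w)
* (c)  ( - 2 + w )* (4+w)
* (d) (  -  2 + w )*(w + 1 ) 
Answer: d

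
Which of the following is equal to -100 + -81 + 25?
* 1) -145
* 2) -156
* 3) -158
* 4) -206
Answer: 2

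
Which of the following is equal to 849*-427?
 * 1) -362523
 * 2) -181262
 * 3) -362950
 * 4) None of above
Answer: 1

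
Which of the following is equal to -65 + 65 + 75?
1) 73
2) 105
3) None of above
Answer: 3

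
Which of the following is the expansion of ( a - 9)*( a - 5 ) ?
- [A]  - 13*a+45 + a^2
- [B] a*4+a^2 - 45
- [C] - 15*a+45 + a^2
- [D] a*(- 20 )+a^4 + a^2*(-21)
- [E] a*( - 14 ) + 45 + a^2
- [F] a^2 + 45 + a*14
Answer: E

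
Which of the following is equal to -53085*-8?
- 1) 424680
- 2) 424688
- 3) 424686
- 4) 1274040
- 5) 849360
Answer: 1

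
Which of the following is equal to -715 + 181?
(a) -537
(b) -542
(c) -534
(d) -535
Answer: c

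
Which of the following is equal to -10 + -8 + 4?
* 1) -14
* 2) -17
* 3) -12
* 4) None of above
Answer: 1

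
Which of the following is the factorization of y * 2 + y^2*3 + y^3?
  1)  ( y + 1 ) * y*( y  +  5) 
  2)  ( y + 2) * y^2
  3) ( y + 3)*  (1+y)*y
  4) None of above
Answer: 4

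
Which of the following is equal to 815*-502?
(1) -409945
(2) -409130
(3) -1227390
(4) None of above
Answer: 2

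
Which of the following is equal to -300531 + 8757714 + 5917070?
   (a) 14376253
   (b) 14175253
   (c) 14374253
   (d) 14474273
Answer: c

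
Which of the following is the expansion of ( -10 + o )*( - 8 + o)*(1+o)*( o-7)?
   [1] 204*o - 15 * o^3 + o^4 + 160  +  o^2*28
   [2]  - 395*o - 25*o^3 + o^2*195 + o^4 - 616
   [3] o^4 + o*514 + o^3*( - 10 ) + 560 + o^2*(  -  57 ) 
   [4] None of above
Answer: 4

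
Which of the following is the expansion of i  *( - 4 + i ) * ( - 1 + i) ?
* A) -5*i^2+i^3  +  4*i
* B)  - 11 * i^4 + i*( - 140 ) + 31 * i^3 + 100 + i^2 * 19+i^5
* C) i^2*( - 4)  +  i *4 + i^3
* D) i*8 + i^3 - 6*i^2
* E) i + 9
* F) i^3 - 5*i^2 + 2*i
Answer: A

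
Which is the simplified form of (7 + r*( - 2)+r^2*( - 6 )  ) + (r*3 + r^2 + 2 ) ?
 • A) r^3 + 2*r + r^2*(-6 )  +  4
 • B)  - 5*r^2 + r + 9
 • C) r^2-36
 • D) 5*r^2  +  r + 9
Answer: B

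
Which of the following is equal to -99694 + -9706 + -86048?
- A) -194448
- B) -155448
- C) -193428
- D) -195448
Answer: D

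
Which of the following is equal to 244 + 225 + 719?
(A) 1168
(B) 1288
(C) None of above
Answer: C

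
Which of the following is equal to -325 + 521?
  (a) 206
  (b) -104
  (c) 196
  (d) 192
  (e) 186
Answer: c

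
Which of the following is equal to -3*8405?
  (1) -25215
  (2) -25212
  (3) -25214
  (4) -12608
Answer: 1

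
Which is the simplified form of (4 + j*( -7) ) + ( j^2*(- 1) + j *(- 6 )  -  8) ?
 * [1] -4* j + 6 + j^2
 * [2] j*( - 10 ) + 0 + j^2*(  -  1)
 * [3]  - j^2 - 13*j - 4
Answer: 3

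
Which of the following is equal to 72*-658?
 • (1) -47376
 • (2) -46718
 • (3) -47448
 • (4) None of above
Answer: 1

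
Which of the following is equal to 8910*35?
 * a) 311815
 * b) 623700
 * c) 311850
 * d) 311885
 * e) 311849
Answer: c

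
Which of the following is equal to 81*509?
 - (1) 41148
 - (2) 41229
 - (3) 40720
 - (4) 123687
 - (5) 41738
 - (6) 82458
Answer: 2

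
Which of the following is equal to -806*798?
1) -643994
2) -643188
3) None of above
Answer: 2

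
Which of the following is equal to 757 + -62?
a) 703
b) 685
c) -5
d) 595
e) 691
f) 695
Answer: f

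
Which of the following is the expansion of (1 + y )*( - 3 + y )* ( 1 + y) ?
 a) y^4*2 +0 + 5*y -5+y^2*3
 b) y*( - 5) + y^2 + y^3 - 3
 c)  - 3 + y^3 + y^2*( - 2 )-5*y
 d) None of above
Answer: d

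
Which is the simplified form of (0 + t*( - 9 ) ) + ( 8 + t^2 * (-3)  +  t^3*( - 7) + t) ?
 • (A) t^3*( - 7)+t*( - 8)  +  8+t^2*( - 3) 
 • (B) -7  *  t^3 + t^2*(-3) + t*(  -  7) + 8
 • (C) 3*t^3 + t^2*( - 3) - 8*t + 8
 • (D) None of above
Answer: A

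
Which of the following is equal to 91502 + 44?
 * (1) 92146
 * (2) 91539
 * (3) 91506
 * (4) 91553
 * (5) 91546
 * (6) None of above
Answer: 5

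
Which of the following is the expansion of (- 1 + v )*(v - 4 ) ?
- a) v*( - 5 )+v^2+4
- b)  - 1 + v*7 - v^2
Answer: a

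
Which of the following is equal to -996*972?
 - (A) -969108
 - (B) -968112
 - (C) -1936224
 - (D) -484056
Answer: B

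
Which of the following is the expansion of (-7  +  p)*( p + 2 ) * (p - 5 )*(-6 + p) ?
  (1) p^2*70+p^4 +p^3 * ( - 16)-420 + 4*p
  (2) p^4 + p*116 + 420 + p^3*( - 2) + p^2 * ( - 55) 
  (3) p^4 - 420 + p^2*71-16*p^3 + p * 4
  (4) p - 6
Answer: 3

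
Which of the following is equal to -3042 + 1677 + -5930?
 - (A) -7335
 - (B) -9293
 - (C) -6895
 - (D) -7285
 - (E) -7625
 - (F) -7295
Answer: F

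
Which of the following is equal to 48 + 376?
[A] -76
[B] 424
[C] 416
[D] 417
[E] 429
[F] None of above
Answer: B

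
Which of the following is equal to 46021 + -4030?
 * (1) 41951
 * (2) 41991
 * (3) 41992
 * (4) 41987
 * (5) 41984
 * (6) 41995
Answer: 2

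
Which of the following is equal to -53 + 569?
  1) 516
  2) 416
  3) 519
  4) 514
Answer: 1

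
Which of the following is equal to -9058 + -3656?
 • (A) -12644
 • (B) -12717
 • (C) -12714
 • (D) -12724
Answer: C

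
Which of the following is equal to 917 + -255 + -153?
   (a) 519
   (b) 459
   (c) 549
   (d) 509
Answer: d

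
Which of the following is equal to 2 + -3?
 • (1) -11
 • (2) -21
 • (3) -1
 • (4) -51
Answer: 3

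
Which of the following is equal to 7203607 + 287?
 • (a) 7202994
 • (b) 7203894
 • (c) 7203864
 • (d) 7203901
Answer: b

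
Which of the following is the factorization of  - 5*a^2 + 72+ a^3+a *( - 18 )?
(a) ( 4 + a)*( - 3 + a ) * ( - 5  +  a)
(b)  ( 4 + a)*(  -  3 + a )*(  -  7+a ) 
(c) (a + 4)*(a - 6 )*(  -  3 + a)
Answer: c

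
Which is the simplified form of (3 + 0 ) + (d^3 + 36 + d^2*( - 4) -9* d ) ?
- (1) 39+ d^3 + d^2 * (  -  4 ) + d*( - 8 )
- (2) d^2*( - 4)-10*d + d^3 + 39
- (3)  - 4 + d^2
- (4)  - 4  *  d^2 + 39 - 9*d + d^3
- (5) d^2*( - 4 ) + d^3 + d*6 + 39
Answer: 4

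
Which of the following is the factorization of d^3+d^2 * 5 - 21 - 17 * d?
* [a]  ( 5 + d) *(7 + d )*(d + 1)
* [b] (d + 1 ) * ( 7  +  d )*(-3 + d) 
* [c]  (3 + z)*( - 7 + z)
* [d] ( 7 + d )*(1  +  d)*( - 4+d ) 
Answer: b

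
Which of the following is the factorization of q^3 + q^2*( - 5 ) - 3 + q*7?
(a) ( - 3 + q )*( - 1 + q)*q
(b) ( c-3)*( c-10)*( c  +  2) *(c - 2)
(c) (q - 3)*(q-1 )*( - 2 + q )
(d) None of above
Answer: d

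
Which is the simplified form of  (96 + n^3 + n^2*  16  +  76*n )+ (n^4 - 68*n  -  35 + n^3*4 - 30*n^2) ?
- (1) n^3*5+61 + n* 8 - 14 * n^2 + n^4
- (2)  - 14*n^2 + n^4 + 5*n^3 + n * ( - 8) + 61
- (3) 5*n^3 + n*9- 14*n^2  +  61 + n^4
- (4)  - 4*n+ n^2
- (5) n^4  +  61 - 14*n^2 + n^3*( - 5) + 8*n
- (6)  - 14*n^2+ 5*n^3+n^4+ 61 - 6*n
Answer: 1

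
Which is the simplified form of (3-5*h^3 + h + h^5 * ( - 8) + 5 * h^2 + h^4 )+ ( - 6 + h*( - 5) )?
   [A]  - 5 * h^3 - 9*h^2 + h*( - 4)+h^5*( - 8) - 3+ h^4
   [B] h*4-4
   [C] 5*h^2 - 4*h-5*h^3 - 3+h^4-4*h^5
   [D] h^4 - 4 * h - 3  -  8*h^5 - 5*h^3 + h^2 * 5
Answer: D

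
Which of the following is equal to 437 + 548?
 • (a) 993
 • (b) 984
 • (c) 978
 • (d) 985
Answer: d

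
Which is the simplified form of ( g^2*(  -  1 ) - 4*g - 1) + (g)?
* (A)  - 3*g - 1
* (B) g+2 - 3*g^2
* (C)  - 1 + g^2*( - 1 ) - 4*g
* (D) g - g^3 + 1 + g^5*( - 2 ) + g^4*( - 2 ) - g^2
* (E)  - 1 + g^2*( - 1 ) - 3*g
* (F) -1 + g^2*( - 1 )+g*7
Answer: E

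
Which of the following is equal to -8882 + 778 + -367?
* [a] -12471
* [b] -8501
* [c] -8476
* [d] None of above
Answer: d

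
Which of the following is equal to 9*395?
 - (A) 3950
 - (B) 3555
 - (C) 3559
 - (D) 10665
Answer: B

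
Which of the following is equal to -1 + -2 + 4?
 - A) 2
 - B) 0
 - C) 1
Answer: C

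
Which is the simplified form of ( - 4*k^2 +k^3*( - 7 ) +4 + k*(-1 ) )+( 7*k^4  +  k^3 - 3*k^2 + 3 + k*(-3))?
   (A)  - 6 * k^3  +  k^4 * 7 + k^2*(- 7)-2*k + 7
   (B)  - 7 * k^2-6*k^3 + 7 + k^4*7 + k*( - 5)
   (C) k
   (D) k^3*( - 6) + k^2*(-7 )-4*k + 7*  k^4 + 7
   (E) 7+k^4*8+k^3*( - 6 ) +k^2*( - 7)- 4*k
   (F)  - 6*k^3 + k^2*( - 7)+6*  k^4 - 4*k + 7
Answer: D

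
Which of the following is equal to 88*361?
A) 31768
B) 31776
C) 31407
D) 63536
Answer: A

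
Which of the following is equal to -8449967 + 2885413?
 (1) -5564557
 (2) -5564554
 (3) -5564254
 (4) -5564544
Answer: 2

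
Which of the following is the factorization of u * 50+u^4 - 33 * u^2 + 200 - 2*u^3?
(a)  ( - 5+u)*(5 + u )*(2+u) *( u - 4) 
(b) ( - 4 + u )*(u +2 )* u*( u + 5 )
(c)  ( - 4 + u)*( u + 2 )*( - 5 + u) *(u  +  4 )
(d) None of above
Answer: a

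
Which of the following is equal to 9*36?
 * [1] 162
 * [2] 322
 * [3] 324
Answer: 3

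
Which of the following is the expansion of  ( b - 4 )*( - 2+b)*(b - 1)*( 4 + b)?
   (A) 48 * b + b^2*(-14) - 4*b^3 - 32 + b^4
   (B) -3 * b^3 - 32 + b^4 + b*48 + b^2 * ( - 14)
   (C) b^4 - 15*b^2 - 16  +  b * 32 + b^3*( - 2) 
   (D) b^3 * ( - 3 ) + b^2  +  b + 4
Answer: B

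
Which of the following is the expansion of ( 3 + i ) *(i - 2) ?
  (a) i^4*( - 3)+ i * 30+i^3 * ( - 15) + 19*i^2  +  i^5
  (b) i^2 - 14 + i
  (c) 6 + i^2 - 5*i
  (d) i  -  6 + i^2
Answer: d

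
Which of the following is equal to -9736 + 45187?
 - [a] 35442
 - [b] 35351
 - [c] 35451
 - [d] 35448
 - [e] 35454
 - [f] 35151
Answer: c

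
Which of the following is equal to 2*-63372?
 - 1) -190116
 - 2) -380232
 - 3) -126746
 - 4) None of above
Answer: 4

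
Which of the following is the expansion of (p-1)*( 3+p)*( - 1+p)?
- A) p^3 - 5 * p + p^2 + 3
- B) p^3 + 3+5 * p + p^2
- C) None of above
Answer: A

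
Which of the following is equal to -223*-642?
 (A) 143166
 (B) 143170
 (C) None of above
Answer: A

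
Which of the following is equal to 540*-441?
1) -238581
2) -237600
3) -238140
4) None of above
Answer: 3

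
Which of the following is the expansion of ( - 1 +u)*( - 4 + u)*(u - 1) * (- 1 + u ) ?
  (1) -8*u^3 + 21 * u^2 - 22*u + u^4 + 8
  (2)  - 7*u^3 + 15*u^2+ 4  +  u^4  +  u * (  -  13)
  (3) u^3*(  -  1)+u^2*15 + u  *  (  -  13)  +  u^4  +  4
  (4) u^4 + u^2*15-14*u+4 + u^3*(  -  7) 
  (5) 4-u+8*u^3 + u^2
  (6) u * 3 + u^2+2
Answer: 2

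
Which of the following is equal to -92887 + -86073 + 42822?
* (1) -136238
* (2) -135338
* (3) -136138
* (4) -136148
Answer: 3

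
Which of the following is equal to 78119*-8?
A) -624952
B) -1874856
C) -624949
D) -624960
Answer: A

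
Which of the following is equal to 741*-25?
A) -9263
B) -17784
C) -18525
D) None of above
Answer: C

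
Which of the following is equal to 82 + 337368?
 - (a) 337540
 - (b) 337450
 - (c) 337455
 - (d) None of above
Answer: b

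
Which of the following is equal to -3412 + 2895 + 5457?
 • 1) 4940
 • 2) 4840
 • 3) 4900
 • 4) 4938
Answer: 1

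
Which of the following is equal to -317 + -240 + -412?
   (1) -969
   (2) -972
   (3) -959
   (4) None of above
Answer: 1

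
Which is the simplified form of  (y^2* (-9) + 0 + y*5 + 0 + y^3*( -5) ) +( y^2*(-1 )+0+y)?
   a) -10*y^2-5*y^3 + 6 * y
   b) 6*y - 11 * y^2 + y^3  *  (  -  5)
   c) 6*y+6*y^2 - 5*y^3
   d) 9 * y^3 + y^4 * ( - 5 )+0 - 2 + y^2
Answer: a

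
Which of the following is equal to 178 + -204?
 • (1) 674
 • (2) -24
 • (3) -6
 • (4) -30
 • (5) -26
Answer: 5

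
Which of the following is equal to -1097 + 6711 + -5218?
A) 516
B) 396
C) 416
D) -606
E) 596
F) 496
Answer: B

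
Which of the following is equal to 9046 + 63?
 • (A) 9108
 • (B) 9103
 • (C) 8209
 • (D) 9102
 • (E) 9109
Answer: E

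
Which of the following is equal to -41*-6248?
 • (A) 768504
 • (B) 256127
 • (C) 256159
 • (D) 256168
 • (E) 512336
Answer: D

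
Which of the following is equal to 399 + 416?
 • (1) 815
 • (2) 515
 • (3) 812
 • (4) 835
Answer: 1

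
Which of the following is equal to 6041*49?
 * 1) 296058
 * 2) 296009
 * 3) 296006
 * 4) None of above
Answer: 2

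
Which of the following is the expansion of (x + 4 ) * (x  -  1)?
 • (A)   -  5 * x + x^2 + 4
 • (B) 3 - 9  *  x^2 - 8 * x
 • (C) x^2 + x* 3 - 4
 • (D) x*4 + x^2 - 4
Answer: C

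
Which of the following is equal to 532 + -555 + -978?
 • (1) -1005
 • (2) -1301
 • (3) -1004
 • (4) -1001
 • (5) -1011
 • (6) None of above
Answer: 4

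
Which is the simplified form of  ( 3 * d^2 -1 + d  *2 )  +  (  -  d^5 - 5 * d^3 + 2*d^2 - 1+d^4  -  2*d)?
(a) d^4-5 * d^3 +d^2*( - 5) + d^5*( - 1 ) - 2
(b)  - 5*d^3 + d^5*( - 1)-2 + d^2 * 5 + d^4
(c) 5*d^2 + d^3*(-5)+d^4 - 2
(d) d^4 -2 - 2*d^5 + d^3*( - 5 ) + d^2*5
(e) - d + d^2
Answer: b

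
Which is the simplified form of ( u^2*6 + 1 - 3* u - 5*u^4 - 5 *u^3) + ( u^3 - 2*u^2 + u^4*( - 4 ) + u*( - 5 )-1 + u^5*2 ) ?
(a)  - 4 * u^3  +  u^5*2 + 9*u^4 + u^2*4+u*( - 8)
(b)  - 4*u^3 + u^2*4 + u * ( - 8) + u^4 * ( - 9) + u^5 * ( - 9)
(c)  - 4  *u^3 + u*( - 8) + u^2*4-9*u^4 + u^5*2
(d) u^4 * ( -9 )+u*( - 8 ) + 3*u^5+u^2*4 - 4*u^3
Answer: c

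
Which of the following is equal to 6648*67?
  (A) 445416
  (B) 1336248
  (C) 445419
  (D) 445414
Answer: A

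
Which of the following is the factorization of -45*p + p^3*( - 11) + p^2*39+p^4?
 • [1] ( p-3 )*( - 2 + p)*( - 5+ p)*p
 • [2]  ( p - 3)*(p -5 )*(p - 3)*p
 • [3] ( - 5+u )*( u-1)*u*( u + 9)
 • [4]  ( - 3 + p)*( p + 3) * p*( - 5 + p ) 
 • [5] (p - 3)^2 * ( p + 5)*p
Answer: 2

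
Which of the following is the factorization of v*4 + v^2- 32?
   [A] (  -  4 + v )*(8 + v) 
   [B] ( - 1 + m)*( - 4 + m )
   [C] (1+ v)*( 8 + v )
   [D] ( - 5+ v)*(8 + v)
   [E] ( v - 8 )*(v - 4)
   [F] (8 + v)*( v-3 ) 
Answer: A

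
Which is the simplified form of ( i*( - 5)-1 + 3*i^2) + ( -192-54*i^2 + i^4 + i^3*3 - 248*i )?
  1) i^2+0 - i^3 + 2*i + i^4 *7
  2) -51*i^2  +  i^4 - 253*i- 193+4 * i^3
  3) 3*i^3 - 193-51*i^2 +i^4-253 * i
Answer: 3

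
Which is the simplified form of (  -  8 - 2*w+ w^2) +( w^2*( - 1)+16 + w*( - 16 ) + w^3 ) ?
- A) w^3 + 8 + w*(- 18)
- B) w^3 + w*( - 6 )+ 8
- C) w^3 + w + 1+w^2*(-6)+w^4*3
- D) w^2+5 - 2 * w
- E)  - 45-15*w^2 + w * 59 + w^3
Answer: A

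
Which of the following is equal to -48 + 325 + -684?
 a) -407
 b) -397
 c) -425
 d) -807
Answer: a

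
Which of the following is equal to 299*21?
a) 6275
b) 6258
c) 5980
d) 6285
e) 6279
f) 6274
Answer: e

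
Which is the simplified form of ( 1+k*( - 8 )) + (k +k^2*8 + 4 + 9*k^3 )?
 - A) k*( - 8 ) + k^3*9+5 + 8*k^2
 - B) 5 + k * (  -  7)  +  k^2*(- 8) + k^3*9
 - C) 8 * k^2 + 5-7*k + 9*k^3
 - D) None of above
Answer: C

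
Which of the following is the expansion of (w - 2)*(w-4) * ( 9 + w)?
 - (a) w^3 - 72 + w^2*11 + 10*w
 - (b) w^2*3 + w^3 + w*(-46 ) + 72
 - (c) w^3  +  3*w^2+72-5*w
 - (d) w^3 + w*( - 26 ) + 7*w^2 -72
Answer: b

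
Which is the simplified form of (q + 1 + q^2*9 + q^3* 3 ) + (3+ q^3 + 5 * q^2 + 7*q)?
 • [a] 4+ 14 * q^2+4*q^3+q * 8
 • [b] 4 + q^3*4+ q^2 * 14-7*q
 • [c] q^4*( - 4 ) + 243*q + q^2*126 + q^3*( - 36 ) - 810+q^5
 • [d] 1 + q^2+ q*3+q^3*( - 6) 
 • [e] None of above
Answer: a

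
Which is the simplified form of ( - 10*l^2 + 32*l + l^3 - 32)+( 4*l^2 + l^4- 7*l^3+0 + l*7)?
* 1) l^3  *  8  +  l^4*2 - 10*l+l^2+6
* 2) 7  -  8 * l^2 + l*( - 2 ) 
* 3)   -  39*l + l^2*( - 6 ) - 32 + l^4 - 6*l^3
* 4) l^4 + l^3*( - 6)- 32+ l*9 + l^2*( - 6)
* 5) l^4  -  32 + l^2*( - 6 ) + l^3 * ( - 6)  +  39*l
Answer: 5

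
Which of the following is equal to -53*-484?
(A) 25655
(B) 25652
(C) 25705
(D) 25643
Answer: B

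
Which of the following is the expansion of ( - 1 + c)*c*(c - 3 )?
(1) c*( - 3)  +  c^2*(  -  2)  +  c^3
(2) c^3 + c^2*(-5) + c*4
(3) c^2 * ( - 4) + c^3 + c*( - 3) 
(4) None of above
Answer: 4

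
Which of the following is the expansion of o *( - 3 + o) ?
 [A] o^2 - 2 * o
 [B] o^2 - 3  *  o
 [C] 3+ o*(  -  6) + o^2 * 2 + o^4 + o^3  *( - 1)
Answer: B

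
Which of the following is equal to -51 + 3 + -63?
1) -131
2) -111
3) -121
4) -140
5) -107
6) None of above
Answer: 2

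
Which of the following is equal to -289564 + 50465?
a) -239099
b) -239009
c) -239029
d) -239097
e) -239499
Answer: a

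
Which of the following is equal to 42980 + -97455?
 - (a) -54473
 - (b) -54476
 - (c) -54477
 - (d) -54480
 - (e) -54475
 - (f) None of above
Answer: e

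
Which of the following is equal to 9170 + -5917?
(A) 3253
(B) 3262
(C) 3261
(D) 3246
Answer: A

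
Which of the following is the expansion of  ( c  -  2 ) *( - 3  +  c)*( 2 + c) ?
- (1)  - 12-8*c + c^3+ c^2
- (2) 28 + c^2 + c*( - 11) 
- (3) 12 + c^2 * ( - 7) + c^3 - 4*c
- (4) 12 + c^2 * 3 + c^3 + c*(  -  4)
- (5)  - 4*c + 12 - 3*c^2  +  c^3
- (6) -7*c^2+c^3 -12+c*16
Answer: 5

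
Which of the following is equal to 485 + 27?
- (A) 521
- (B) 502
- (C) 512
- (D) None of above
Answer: C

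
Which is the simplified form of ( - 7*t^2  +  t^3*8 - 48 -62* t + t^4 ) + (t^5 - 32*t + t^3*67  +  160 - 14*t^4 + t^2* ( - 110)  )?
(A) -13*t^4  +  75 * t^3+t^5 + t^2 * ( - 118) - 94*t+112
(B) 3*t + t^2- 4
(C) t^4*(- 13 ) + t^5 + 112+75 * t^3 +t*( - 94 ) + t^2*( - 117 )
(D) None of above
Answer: C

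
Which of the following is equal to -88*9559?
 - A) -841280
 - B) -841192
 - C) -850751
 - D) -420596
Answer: B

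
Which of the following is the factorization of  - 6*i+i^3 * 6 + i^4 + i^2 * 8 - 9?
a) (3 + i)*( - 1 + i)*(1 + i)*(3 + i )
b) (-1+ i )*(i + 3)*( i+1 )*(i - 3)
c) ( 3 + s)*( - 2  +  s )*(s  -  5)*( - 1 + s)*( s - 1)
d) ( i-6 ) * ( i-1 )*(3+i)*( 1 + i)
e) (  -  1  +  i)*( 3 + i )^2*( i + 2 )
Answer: a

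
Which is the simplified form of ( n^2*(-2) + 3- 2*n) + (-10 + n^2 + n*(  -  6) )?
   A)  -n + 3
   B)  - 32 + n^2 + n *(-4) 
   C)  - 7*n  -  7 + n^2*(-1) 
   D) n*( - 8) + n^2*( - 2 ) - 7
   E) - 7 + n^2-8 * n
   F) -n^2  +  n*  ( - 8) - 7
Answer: F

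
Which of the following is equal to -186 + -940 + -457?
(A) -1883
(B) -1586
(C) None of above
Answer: C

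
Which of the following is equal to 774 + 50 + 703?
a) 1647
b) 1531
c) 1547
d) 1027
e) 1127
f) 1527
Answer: f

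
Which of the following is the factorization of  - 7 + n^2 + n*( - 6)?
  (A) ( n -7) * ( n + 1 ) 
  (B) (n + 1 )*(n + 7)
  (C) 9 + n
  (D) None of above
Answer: A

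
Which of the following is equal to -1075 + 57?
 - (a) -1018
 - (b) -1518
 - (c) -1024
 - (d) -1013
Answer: a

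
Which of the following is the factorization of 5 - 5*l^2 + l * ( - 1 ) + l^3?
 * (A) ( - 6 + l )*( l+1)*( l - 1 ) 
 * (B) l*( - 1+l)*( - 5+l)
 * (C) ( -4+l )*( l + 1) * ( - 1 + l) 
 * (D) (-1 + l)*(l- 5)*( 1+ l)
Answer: D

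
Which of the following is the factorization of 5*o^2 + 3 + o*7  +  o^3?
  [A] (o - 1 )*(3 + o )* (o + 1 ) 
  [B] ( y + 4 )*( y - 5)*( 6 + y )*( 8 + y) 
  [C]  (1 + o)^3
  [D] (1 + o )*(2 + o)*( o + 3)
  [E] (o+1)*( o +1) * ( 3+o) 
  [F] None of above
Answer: E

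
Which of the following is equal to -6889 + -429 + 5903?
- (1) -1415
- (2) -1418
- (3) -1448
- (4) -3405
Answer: 1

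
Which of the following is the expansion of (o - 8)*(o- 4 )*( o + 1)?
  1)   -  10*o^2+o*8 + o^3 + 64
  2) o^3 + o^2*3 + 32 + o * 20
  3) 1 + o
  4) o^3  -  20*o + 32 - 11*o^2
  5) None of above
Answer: 5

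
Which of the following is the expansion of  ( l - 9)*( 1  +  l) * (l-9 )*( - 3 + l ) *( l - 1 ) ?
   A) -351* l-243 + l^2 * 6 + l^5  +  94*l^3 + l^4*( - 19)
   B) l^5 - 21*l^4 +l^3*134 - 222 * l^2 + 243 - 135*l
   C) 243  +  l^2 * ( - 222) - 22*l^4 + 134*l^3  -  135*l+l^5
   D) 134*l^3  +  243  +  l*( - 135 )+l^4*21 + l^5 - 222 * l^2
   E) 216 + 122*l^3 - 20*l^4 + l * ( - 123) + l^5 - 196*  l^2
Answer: B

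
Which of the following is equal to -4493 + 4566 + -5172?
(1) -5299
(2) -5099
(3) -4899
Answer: 2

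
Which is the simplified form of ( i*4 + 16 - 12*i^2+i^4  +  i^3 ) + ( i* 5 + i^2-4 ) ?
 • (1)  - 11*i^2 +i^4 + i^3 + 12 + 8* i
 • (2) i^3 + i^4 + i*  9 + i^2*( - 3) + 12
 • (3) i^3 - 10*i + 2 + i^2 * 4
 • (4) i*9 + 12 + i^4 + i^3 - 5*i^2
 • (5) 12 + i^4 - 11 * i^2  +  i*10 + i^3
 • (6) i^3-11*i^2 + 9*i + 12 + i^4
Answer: 6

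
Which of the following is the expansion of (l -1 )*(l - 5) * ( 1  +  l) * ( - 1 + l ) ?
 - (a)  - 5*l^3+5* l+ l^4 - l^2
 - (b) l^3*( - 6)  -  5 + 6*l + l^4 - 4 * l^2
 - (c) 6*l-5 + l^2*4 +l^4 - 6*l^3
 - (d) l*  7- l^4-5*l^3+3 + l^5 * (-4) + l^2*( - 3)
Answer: c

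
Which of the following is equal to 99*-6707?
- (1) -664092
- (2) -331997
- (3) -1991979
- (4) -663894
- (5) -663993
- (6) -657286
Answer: 5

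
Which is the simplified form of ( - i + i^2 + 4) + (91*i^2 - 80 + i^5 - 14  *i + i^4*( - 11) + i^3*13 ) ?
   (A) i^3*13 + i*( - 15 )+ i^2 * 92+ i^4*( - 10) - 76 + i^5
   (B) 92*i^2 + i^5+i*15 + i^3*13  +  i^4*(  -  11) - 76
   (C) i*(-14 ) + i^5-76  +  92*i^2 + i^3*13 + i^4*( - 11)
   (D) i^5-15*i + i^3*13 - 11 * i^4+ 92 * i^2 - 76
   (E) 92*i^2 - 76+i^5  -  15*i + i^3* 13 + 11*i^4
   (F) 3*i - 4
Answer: D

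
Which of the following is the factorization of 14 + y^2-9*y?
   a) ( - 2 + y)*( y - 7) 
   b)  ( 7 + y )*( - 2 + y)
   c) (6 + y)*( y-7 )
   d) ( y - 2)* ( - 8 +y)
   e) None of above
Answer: a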